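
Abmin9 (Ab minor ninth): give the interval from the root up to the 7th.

Spelling the chord: Ab Cb Eb Gb Bb.
The root is Ab and the 7th is Gb.
7 letter names make it a seventh; at 10 semitones (a half step narrower than major) the quality is minor.

minor seventh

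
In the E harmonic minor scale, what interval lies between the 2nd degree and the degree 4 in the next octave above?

minor 10th

Spelling the E harmonic minor scale: E F# G A B C D#.
That puts F# below A.
10 letter names make it a tenth; at 15 semitones (a half step narrower than major) the quality is minor.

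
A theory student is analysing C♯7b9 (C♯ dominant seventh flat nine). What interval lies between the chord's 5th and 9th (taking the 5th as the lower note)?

C♯7b9: C♯–E♯–G♯–B–D.
5th = G♯; 9th = D.
From G♯ to D: 6 semitones over a fifth = diminished.

diminished fifth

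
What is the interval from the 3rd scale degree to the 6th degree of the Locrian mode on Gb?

Spelling the Locrian mode on Gb: Gb Abb Bbb Cb Dbb Ebb Fb.
So we need the interval from Bbb up to Ebb.
Bbb up to Ebb spans 4 letter names and 5 semitones — a perfect fourth.

P4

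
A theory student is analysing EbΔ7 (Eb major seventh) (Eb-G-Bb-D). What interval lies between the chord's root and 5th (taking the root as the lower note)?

perfect fifth

Root = Eb; 5th = Bb.
Eb up to Bb spans 5 letter names and 7 semitones — a perfect fifth.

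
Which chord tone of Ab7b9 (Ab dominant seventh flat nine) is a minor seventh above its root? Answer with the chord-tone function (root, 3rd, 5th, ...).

7th

The chord tones of Ab7b9 (Ab dominant seventh flat nine) are Ab–C–Eb–Gb–Bbb.
The root is Ab. A minor seventh above Ab is Gb.
Gb is the chord's 7th.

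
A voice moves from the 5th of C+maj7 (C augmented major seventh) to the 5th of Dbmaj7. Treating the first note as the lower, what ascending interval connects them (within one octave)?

diminished second

The 5th of C+maj7 (C augmented major seventh) is G#; the 5th of Dbmaj7 is Ab.
From G# to Ab: 0 semitones over a second = diminished.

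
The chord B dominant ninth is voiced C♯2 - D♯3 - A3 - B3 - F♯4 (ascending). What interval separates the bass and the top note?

perfect 18th

The outer voices are C♯2 and F♯4.
From C♯ to F♯ is 29 semitones, exactly the perfect 18th.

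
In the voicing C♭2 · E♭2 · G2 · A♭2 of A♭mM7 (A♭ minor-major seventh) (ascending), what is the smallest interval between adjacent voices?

Adjacent intervals: C♭2→E♭2 = major third; E♭2→G2 = major third; G2→A♭2 = minor second.
The smallest is G2 to A♭2, a minor second (1 semitone).

m2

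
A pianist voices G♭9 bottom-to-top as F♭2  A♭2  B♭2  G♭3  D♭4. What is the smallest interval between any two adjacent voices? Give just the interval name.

major second

Adjacent intervals: F♭2→A♭2 = major third; A♭2→B♭2 = major second; B♭2→G♭3 = minor sixth; G♭3→D♭4 = perfect fifth.
The smallest is A♭2 to B♭2, a major second (2 semitones).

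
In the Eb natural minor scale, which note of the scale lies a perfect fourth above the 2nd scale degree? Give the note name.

The scale is Eb F Gb Ab Bb Cb Db.
The 2nd scale degree is F; a perfect fourth above that is Bb — scale degree 5.

Bb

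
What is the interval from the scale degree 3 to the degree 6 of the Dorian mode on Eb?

A4

Spelling the Dorian mode on Eb: Eb F Gb Ab Bb C Db.
Scale degree 3 = Gb; 6th scale degree = C.
4 letter names make it a fourth; at 6 semitones (a half step wider than perfect) the quality is augmented.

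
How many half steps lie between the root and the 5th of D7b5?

6

D7b5: D-F#-Ab-C.
D to Ab is a diminished fifth: 6 semitones.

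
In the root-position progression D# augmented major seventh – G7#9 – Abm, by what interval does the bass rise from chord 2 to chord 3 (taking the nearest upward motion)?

The roots are G and Ab.
From G to Ab: 1 semitone over a second = minor.

minor 2nd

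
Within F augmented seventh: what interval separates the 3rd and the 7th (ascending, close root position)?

The chord tones of F7#5 are F, A, C♯, E♭.
So we need the interval from A up to E♭.
A up to E♭ is 6 semitones, a half step narrower than a perfect fifth, so the interval is diminished.

diminished fifth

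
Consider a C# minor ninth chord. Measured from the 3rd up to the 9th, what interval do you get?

M7

Spelling the chord: C#, E, G#, B, D#.
The 3rd is E and the 9th is D#.
Counting 7 letters and 11 half steps from E gives a major seventh.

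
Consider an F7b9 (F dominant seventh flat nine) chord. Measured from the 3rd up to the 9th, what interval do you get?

d7

The chord tones of F7b9 (F dominant seventh flat nine) are F, A, C, Eb, Gb.
So we need the interval from A up to Gb.
A up to Gb is 9 semitones, a whole step narrower than a major seventh, so the interval is diminished.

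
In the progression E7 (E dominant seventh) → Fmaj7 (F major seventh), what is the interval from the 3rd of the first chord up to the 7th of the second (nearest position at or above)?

The 3rd of E7 (E dominant seventh) is G♯; the 7th of Fmaj7 (F major seventh) is E.
From G♯ to E: 8 semitones over a sixth = minor.

minor 6th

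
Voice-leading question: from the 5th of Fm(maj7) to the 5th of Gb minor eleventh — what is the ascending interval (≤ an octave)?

minor second

Fm(maj7) has C as its 5th, and Gb minor eleventh has Db as its 5th.
C up to Db is 1 semitone, a half step narrower than a major second, so the interval is minor.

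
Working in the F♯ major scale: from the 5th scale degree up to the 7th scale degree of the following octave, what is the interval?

Spelling the F♯ major scale: F♯ G♯ A♯ B C♯ D♯ E♯.
That puts C♯ below E♯.
Counting 10 letters and 16 half steps from C♯ gives a major tenth.

major tenth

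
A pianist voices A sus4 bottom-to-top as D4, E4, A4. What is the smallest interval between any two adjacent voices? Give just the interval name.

Adjacent intervals: D4→E4 = major second; E4→A4 = perfect fourth.
The smallest is D4 to E4, a major second (2 semitones).

major second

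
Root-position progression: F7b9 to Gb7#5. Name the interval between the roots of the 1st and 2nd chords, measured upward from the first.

minor second

The roots are F and Gb.
From F to Gb: 1 semitone over a second = minor.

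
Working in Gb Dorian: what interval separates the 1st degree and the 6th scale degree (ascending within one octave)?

Gb dorian: Gb Ab Bbb Cb Db Eb Fb.
The 1st degree is Gb and the 6th scale degree is Eb.
Gb up to Eb spans 6 letter names and 9 semitones — a major sixth.

major 6th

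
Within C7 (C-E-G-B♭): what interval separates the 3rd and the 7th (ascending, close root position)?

diminished fifth

3rd = E; 7th = B♭.
5 letter names make it a fifth; at 6 semitones (a half step narrower than perfect) the quality is diminished.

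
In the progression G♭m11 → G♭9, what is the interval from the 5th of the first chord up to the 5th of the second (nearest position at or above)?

perfect unison

The 5th of G♭m11 is D♭; the 5th of G♭9 is D♭.
From D♭ to D♭ is 0 semitones, exactly the perfect unison.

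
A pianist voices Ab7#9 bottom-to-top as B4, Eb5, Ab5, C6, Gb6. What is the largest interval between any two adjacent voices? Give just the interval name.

Adjacent intervals: B4→Eb5 = diminished fourth; Eb5→Ab5 = perfect fourth; Ab5→C6 = major third; C6→Gb6 = diminished fifth.
The largest is C6 to Gb6, a diminished fifth (6 semitones).

diminished fifth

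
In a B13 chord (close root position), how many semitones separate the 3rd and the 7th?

Spelling the chord: B, D#, F#, A, C#, G#.
D# to A is a diminished fifth: 6 semitones.

6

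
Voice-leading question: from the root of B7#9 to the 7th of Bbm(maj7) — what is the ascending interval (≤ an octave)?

B7#9 has B as its root, and Bbm(maj7) has A as its 7th.
B up to A is 10 semitones, a half step narrower than a major seventh, so the interval is minor.

m7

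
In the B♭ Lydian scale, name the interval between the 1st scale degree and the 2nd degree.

M2

Spelling the B♭ Lydian scale: B♭ C D E F G A.
The 1st scale degree is B♭ and the degree 2 is C.
B♭ up to C spans 2 letter names and 2 semitones — a major second.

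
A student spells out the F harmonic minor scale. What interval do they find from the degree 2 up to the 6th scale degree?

The scale runs F G Ab Bb C Db E.
So we need the interval from G up to Db.
G up to Db is 6 semitones, a half step narrower than a perfect fifth, so the interval is diminished.

diminished fifth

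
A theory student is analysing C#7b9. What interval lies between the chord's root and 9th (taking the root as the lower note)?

C#7b9: C#-E#-G#-B-D.
Root = C#; 9th = D.
9 letter names make it a ninth; at 13 semitones (a half step narrower than major) the quality is minor.

minor ninth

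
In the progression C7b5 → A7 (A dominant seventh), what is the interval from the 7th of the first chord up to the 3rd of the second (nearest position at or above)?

C7b5 has Bb as its 7th, and A7 (A dominant seventh) has C# as its 3rd.
2 letter names make it a second; at 3 semitones (a half step wider than major) the quality is augmented.

augmented second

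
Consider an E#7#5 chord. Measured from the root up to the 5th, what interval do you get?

augmented fifth

E#aug7 (E# augmented seventh) is spelled E#–G##–B##–D#.
The root is E# and the 5th is B##.
From E# to B##: 8 semitones over a fifth = augmented.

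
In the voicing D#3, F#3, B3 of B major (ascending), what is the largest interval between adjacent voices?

perfect fourth

Adjacent intervals: D#3→F#3 = minor third; F#3→B3 = perfect fourth.
The largest is F#3 to B3, a perfect fourth (5 semitones).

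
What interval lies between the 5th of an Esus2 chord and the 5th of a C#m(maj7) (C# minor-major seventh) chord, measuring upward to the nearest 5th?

M6

The 5th of Esus2 is B; the 5th of C#m(maj7) (C# minor-major seventh) is G#.
Counting 6 letters and 9 half steps from B gives a major sixth.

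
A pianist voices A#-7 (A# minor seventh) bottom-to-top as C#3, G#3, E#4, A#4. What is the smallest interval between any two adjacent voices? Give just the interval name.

Adjacent intervals: C#3→G#3 = perfect fifth; G#3→E#4 = major sixth; E#4→A#4 = perfect fourth.
The smallest is E#4 to A#4, a perfect fourth (5 semitones).

perfect fourth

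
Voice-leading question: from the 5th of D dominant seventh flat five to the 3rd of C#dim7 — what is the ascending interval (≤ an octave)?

augmented 5th

D dominant seventh flat five has Ab as its 5th, and C#dim7 has E as its 3rd.
From Ab to E: 8 semitones over a fifth = augmented.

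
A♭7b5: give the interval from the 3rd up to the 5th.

A♭7b5 (A♭ dominant seventh flat five) is spelled A♭–C–E𝄫–G♭.
The 3rd is C and the 5th is E𝄫.
From C to E𝄫: 2 semitones over a third = diminished.

d3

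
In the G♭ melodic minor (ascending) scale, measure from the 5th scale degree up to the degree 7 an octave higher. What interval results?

major 10th

Spelling the G♭ melodic minor (ascending) scale: G♭ A♭ B𝄫 C♭ D♭ E♭ F.
So we need the interval from D♭ up to F.
Counting 10 letters and 16 half steps from D♭ gives a major tenth.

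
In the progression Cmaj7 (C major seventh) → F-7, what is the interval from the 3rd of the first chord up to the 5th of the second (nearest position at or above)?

The 3rd of Cmaj7 (C major seventh) is E; the 5th of F-7 is C.
From E to C: 8 semitones over a sixth = minor.

minor 6th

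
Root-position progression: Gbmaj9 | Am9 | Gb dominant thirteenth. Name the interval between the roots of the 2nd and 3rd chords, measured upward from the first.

The roots are A and Gb.
A up to Gb is 9 semitones, a whole step narrower than a major seventh, so the interval is diminished.

diminished seventh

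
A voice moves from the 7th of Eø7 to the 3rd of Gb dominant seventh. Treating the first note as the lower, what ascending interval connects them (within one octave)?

The 7th of Eø7 is D; the 3rd of Gb dominant seventh is Bb.
From D to Bb: 8 semitones over a sixth = minor.

minor sixth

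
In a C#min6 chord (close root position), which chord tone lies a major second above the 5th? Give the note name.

The chord tones of C#m6 are C# E G# A#.
The 5th is G#. A major second above G# is A#.
A# is the chord's 6th.

A#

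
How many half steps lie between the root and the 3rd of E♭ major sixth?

Spelling the chord: E♭-G-B♭-C.
E♭ to G is a major third: 4 semitones.

4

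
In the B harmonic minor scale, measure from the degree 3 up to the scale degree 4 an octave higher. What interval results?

B harmonic minor: B C# D E F# G A#.
Degree 3 = D; degree 4 (up an octave) = E.
Counting 9 letters and 14 half steps from D gives a major ninth.

M9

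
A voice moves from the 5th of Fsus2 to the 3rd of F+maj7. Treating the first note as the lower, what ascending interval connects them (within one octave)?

major 6th

The 5th of Fsus2 is C; the 3rd of F+maj7 is A.
C up to A spans 6 letter names and 9 semitones — a major sixth.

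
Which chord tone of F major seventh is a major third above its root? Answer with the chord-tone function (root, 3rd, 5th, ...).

3rd

FM7: F-A-C-E.
The root is F. A major third above F is A.
A is the chord's 3rd.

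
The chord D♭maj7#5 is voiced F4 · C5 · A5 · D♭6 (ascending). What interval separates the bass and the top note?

The outer voices are F4 and D♭6.
F up to D♭ is 20 semitones, a half step narrower than a major thirteenth, so the interval is minor.

minor 13th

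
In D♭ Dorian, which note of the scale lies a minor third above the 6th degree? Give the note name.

The scale is D♭ E♭ F♭ G♭ A♭ B♭ C♭.
The 6th degree is B♭; a minor third above that is D♭ — scale degree 1.

Db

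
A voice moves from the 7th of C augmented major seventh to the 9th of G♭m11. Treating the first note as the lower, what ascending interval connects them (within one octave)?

The 7th of C augmented major seventh is B; the 9th of G♭m11 is A♭.
From B to A♭: 9 semitones over a seventh = diminished.

diminished seventh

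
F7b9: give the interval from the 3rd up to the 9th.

The chord tones of F7b9 (F dominant seventh flat nine) are F A C Eb Gb.
So we need the interval from A up to Gb.
7 letter names make it a seventh; at 9 semitones (a whole step narrower than major) the quality is diminished.

diminished seventh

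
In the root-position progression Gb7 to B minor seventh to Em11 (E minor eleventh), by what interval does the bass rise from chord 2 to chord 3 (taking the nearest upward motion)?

P4

The roots are B and E.
From B to E is 5 semitones, exactly the perfect fourth.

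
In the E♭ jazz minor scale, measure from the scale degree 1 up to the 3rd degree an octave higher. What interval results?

Spelling the E♭ jazz minor scale: E♭ F G♭ A♭ B♭ C D.
So we need the interval from E♭ up to G♭.
10 letter names make it a tenth; at 15 semitones (a half step narrower than major) the quality is minor.

minor tenth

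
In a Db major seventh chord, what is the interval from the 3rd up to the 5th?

The chord tones of DbM7 (Db major seventh) are Db-F-Ab-C.
That puts F below Ab.
F up to Ab is 3 semitones, a half step narrower than a major third, so the interval is minor.

minor third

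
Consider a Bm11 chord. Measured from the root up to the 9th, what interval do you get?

The chord tones of Bm11 (B minor eleventh) are B-D-F♯-A-C♯-E.
That puts B below C♯.
B up to C♯ spans 9 letter names and 14 semitones — a major ninth.

M9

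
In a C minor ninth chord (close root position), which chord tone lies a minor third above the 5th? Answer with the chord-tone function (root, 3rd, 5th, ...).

7th

Cmin9 is spelled C, Eb, G, Bb, D.
The 5th is G. A minor third above G is Bb.
Bb is the chord's 7th.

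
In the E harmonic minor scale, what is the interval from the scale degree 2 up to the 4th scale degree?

Spelling the E harmonic minor scale: E F♯ G A B C D♯.
So we need the interval from F♯ up to A.
From F♯ to A: 3 semitones over a third = minor.

minor 3rd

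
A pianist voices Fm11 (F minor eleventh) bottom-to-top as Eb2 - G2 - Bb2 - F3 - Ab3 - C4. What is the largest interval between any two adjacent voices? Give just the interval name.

perfect 5th

Adjacent intervals: Eb2→G2 = major third; G2→Bb2 = minor third; Bb2→F3 = perfect fifth; F3→Ab3 = minor third; Ab3→C4 = major third.
The largest is Bb2 to F3, a perfect fifth (7 semitones).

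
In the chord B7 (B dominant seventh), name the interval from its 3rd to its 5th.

Spelling the chord: B, D#, F#, A.
3rd = D#; 5th = F#.
D# up to F# is 3 semitones, a half step narrower than a major third, so the interval is minor.

minor third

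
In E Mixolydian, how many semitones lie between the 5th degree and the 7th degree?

The scale is E F# G# A B C# D.
B up to D is a minor third — 3 semitones.

3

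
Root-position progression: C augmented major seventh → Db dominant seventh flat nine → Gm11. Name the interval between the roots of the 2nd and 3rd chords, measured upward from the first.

augmented fourth

The roots are Db and G.
4 letter names make it a fourth; at 6 semitones (a half step wider than perfect) the quality is augmented.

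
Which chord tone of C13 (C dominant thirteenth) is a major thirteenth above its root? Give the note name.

C13 (C dominant thirteenth): C–E–G–Bb–D–A.
The root is C. A major thirteenth above C is A.
A is the chord's 13th.

A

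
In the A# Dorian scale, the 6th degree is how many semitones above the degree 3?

The scale is A# B# C# D# E# F## G#.
C# up to F## is an augmented fourth — 6 semitones.

6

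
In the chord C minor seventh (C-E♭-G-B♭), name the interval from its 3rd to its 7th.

perfect fifth

So we need the interval from E♭ up to B♭.
Counting 5 letters and 7 half steps from E♭ gives a perfect fifth.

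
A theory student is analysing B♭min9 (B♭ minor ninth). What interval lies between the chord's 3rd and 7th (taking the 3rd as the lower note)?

B♭ minor ninth is spelled B♭, D♭, F, A♭, C.
The 3rd is D♭ and the 7th is A♭.
Counting 5 letters and 7 half steps from D♭ gives a perfect fifth.

perfect fifth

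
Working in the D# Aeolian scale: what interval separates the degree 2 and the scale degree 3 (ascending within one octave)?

minor second

The scale runs D# E# F# G# A# B C#.
Degree 2 = E#; degree 3 = F#.
From E# to F#: 1 semitone over a second = minor.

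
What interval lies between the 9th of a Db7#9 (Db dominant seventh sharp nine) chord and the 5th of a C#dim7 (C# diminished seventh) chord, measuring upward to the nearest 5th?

minor 3rd

The 9th of Db7#9 (Db dominant seventh sharp nine) is E; the 5th of C#dim7 (C# diminished seventh) is G.
From E to G: 3 semitones over a third = minor.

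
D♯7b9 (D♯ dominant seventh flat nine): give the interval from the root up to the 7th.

minor seventh

D♯ dominant seventh flat nine: D♯, F𝄪, A♯, C♯, E.
That puts D♯ below C♯.
7 letter names make it a seventh; at 10 semitones (a half step narrower than major) the quality is minor.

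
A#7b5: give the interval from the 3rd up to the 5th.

d3

A#7b5 (A# dominant seventh flat five): A#–C##–E–G#.
3rd = C##; 5th = E.
C## up to E is 2 semitones, a whole step narrower than a major third, so the interval is diminished.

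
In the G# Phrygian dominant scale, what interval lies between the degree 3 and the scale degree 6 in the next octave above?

G# phrygian dominant: G# A B# C# D# E F#.
So we need the interval from B# up to E.
B# up to E is 16 semitones, a half step narrower than a perfect eleventh, so the interval is diminished.

diminished eleventh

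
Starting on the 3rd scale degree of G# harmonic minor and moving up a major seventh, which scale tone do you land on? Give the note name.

The scale is G# A# B C# D# E F##.
The 3rd scale degree is B; a major seventh above that is A# — scale degree 2.

A#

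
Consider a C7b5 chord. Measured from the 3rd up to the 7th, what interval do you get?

Spelling the chord: C E Gb Bb.
So we need the interval from E up to Bb.
From E to Bb: 6 semitones over a fifth = diminished.
This 3–7 tritone is the characteristic tension at the heart of the dominant sound.

diminished 5th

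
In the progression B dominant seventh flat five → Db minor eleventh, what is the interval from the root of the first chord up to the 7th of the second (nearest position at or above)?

B dominant seventh flat five has B as its root, and Db minor eleventh has Cb as its 7th.
2 letter names make it a second; at 0 semitones (a whole step narrower than major) the quality is diminished.

diminished second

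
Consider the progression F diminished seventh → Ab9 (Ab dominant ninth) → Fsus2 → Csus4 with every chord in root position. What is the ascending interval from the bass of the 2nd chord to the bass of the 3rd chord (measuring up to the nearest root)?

major sixth

The roots are Ab and F.
Counting 6 letters and 9 half steps from Ab gives a major sixth.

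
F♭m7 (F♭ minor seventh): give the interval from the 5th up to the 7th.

The chord tones of F♭min7 (F♭ minor seventh) are F♭ A𝄫 C♭ E𝄫.
5th = C♭; 7th = E𝄫.
From C♭ to E𝄫: 3 semitones over a third = minor.

minor third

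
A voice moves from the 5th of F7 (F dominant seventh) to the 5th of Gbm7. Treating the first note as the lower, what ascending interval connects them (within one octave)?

minor second

The 5th of F7 (F dominant seventh) is C; the 5th of Gbm7 is Db.
From C to Db: 1 semitone over a second = minor.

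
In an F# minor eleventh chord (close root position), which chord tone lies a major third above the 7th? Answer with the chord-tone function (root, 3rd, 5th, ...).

9th

Spelling the chord: F#–A–C#–E–G#–B.
The 7th is E. A major third above E is G#.
G# is the chord's 9th.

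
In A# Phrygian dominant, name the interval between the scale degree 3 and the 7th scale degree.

The scale runs A# B C## D# E# F# G#.
The scale degree 3 is C## and the 7th scale degree is G#.
5 letter names make it a fifth; at 6 semitones (a half step narrower than perfect) the quality is diminished.

diminished fifth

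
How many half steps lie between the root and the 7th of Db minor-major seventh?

Dbm(maj7) (Db minor-major seventh) is spelled Db-Fb-Ab-C.
Db to C is a major seventh: 11 semitones.

11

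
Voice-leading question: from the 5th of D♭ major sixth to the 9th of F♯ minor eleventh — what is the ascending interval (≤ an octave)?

The 5th of D♭ major sixth is A♭; the 9th of F♯ minor eleventh is G♯.
7 letter names make it a seventh; at 12 semitones (a half step wider than major) the quality is augmented.

augmented seventh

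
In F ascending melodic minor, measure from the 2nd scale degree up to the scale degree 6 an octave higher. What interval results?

F melodic minor: F G A♭ B♭ C D E.
2nd scale degree = G; 6th scale degree (up an octave) = D.
From G to D is 19 semitones, exactly the perfect twelfth.

perfect twelfth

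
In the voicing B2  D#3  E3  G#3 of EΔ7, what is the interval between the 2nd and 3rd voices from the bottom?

Those voices are D#3 and E3.
From D# to E: 1 semitone over a second = minor.

minor 2nd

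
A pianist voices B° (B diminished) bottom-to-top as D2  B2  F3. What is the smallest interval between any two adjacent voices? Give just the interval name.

Adjacent intervals: D2→B2 = major sixth; B2→F3 = diminished fifth.
The smallest is B2 to F3, a diminished fifth (6 semitones).

diminished 5th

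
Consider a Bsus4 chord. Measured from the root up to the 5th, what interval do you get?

The chord tones of Bsus4 are B-E-F#.
So we need the interval from B up to F#.
From B to F# is 7 semitones, exactly the perfect fifth.

perfect fifth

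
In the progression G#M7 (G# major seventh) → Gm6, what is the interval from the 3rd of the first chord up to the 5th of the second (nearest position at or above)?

G#M7 (G# major seventh) has B# as its 3rd, and Gm6 has D as its 5th.
3 letter names make it a third; at 2 semitones (a whole step narrower than major) the quality is diminished.

diminished 3rd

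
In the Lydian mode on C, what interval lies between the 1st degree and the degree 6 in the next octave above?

major 13th

The scale runs C D E F♯ G A B.
So we need the interval from C up to A.
C up to A spans 13 letter names and 21 semitones — a major thirteenth.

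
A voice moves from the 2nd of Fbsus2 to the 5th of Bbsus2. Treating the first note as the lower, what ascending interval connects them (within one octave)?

M7

Fbsus2 has Gb as its 2nd, and Bbsus2 has F as its 5th.
From Gb to F is 11 semitones, exactly the major seventh.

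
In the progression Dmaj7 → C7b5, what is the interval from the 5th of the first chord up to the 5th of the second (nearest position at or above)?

The 5th of Dmaj7 is A; the 5th of C7b5 is Gb.
A up to Gb is 9 semitones, a whole step narrower than a major seventh, so the interval is diminished.

diminished seventh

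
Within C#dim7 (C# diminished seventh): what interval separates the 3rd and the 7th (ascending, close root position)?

diminished fifth

C#°7 (C# diminished seventh): C# E G Bb.
That puts E below Bb.
From E to Bb: 6 semitones over a fifth = diminished.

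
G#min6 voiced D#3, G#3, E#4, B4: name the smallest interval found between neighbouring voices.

perfect fourth

Adjacent intervals: D#3→G#3 = perfect fourth; G#3→E#4 = major sixth; E#4→B4 = diminished fifth.
The smallest is D#3 to G#3, a perfect fourth (5 semitones).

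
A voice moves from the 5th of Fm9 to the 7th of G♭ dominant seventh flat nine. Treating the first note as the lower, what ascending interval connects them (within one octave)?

diminished 4th

The 5th of Fm9 is C; the 7th of G♭ dominant seventh flat nine is F♭.
C up to F♭ is 4 semitones, a half step narrower than a perfect fourth, so the interval is diminished.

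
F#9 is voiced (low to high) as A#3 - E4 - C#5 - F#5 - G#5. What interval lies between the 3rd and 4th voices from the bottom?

perfect 4th

Those voices are C#5 and F#5.
Counting 4 letters and 5 half steps from C# gives a perfect fourth.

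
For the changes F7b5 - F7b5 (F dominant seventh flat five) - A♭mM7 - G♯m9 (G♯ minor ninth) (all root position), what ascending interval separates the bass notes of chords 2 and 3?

The roots are F and A♭.
3 letter names make it a third; at 3 semitones (a half step narrower than major) the quality is minor.

minor third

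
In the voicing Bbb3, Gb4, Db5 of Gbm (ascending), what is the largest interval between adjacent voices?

M6

Adjacent intervals: Bbb3→Gb4 = major sixth; Gb4→Db5 = perfect fifth.
The largest is Bbb3 to Gb4, a major sixth (9 semitones).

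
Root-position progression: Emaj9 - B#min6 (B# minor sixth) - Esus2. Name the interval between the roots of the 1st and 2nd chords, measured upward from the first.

augmented fifth

The roots are E and B#.
E up to B# is 8 semitones, a half step wider than a perfect fifth, so the interval is augmented.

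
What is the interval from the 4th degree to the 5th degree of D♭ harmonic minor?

D♭ harmonic minor: D♭ E♭ F♭ G♭ A♭ B𝄫 C.
4th degree = G♭; degree 5 = A♭.
Counting 2 letters and 2 half steps from G♭ gives a major second.

major second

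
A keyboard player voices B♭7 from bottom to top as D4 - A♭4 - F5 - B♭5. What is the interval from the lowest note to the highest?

minor thirteenth

The outer voices are D4 and B♭5.
D up to B♭ is 20 semitones, a half step narrower than a major thirteenth, so the interval is minor.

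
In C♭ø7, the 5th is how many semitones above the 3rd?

3

C♭ø is spelled C♭, E𝄫, G𝄫, B𝄫.
E𝄫 to G𝄫 is a minor third: 3 semitones.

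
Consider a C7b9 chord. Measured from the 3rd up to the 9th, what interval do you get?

C7b9: C-E-G-Bb-Db.
That puts E below Db.
E up to Db is 9 semitones, a whole step narrower than a major seventh, so the interval is diminished.

diminished 7th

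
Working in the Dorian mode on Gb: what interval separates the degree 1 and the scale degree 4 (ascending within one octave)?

perfect fourth

Spelling the Dorian mode on Gb: Gb Ab Bbb Cb Db Eb Fb.
That puts Gb below Cb.
Counting 4 letters and 5 half steps from Gb gives a perfect fourth.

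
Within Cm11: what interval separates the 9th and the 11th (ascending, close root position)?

minor 3rd

C minor eleventh is spelled C E♭ G B♭ D F.
So we need the interval from D up to F.
3 letter names make it a third; at 3 semitones (a half step narrower than major) the quality is minor.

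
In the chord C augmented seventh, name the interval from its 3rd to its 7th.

diminished fifth

Caug7 is spelled C E G♯ B♭.
That puts E below B♭.
E up to B♭ is 6 semitones, a half step narrower than a perfect fifth, so the interval is diminished.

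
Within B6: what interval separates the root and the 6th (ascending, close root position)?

Spelling the chord: B, D♯, F♯, G♯.
So we need the interval from B up to G♯.
B up to G♯ spans 6 letter names and 9 semitones — a major sixth.

major sixth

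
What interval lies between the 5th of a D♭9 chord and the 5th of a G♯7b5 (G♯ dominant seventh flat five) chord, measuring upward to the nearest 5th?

The 5th of D♭9 is A♭; the 5th of G♯7b5 (G♯ dominant seventh flat five) is D.
From A♭ to D: 6 semitones over a fourth = augmented.

augmented fourth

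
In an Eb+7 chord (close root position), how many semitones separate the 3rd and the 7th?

6

The chord tones of Eb+7 (Eb augmented seventh) are Eb G B Db.
G to Db is a diminished fifth: 6 semitones.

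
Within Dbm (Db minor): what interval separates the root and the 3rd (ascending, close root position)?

minor third

Spelling the chord: Db, Fb, Ab.
Root = Db; 3rd = Fb.
3 letter names make it a third; at 3 semitones (a half step narrower than major) the quality is minor.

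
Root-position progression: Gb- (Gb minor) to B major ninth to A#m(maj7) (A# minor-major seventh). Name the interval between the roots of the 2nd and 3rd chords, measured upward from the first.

The roots are B and A#.
Counting 7 letters and 11 half steps from B gives a major seventh.

major seventh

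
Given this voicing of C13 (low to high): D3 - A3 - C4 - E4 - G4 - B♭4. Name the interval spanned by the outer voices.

The outer voices are D3 and B♭4.
From D to B♭: 20 semitones over a thirteenth = minor.

minor thirteenth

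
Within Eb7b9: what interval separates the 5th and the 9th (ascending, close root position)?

diminished 5th

Eb7b9 is spelled Eb, G, Bb, Db, Fb.
That puts Bb below Fb.
Bb up to Fb is 6 semitones, a half step narrower than a perfect fifth, so the interval is diminished.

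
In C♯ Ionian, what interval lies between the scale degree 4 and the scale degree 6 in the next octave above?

Spelling C♯ Ionian: C♯ D♯ E♯ F♯ G♯ A♯ B♯.
So we need the interval from F♯ up to A♯.
From F♯ to A♯ is 16 semitones, exactly the major tenth.

major tenth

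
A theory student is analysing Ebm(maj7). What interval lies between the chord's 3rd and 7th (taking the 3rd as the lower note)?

augmented fifth

Spelling the chord: Eb Gb Bb D.
3rd = Gb; 7th = D.
5 letter names make it a fifth; at 8 semitones (a half step wider than perfect) the quality is augmented.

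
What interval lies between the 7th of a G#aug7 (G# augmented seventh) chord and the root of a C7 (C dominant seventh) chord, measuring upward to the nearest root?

diminished fifth

G#aug7 (G# augmented seventh) has F# as its 7th, and C7 (C dominant seventh) has C as its root.
F# up to C is 6 semitones, a half step narrower than a perfect fifth, so the interval is diminished.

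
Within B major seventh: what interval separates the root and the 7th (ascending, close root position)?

BM7 (B major seventh): B, D♯, F♯, A♯.
Root = B; 7th = A♯.
Counting 7 letters and 11 half steps from B gives a major seventh.

major seventh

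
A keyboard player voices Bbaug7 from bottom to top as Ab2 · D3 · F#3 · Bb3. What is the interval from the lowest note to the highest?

The outer voices are Ab2 and Bb3.
Ab up to Bb spans 9 letter names and 14 semitones — a major ninth.

major ninth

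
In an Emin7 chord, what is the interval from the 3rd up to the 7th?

perfect fifth

Spelling the chord: E-G-B-D.
That puts G below D.
G up to D spans 5 letter names and 7 semitones — a perfect fifth.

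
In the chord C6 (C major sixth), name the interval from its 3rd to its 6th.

perfect fourth

C6 (C major sixth): C–E–G–A.
That puts E below A.
Counting 4 letters and 5 half steps from E gives a perfect fourth.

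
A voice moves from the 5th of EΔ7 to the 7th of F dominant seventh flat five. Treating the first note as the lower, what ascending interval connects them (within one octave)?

diminished fourth

EΔ7 has B as its 5th, and F dominant seventh flat five has E♭ as its 7th.
From B to E♭: 4 semitones over a fourth = diminished.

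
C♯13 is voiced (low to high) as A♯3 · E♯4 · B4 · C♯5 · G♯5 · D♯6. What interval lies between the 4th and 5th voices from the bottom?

perfect 5th

Those voices are C♯5 and G♯5.
From C♯ to G♯ is 7 semitones, exactly the perfect fifth.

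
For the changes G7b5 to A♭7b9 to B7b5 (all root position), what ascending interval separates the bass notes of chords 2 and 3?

augmented 2nd

The roots are A♭ and B.
A♭ up to B is 3 semitones, a half step wider than a major second, so the interval is augmented.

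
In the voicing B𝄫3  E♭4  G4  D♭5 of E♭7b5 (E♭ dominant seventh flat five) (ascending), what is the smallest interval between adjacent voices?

Adjacent intervals: B𝄫3→E♭4 = augmented fourth; E♭4→G4 = major third; G4→D♭5 = diminished fifth.
The smallest is E♭4 to G4, a major third (4 semitones).

major third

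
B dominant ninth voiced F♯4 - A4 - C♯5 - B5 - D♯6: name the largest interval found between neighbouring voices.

Adjacent intervals: F♯4→A4 = minor third; A4→C♯5 = major third; C♯5→B5 = minor seventh; B5→D♯6 = major third.
The largest is C♯5 to B5, a minor seventh (10 semitones).

minor seventh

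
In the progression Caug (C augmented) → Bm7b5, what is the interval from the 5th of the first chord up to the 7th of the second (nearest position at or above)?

The 5th of Caug (C augmented) is G♯; the 7th of Bm7b5 is A.
2 letter names make it a second; at 1 semitone (a half step narrower than major) the quality is minor.

m2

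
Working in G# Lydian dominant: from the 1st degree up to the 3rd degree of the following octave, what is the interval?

major tenth

The scale runs G# A# B# C## D# E# F#.
1st degree = G#; 3rd scale degree (up an octave) = B#.
Counting 10 letters and 16 half steps from G# gives a major tenth.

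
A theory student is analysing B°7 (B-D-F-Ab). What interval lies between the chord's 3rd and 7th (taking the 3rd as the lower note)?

3rd = D; 7th = Ab.
From D to Ab: 6 semitones over a fifth = diminished.

d5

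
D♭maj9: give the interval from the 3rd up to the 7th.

D♭ major ninth: D♭-F-A♭-C-E♭.
That puts F below C.
F up to C spans 5 letter names and 7 semitones — a perfect fifth.

perfect fifth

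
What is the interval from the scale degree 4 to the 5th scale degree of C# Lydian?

The scale runs C# D# E# F## G# A# B#.
Scale degree 4 = F##; 5th scale degree = G#.
2 letter names make it a second; at 1 semitone (a half step narrower than major) the quality is minor.

m2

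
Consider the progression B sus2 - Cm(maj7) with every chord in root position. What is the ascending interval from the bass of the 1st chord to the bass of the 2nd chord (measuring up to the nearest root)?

The roots are B and C.
From B to C: 1 semitone over a second = minor.

minor second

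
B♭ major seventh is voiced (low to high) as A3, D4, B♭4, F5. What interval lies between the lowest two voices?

Those voices are A3 and D4.
A up to D spans 4 letter names and 5 semitones — a perfect fourth.

perfect 4th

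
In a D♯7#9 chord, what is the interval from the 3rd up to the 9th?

major seventh

Spelling the chord: D♯–F𝄪–A♯–C♯–E𝄪.
3rd = F𝄪; 9th = E𝄪.
Counting 7 letters and 11 half steps from F𝄪 gives a major seventh.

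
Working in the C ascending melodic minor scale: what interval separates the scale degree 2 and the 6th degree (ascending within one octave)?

perfect fifth

Spelling the C ascending melodic minor scale: C D Eb F G A B.
So we need the interval from D up to A.
From D to A is 7 semitones, exactly the perfect fifth.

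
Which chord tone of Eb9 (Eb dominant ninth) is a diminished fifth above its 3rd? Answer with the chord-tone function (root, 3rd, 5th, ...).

Eb9 (Eb dominant ninth) is spelled Eb, G, Bb, Db, F.
The 3rd is G. A diminished fifth above G is Db.
Db is the chord's 7th.

7th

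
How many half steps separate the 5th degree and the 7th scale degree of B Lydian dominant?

The scale is B C# D# E# F# G# A.
F# up to A is a minor third — 3 semitones.

3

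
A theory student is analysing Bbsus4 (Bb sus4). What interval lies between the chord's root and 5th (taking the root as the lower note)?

Spelling the chord: Bb Eb F.
Root = Bb; 5th = F.
From Bb to F is 7 semitones, exactly the perfect fifth.

perfect fifth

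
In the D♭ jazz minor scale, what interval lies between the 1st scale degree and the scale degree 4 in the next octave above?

Spelling the D♭ jazz minor scale: D♭ E♭ F♭ G♭ A♭ B♭ C.
1st scale degree = D♭; 4th degree (up an octave) = G♭.
D♭ up to G♭ spans 11 letter names and 17 semitones — a perfect eleventh.

perfect eleventh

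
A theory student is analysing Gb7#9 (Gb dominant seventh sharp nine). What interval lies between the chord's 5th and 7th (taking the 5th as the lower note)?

Gb7#9: Gb, Bb, Db, Fb, A.
The 5th is Db and the 7th is Fb.
Db up to Fb is 3 semitones, a half step narrower than a major third, so the interval is minor.

minor third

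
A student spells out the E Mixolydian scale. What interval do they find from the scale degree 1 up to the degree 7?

Spelling the E Mixolydian scale: E F# G# A B C# D.
Scale degree 1 = E; scale degree 7 = D.
E up to D is 10 semitones, a half step narrower than a major seventh, so the interval is minor.

minor seventh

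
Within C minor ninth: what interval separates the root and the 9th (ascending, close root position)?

Cmin9 (C minor ninth) is spelled C E♭ G B♭ D.
The root is C and the 9th is D.
Counting 9 letters and 14 half steps from C gives a major ninth.

M9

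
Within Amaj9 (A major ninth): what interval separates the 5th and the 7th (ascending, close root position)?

M3

Amaj9 (A major ninth): A-C#-E-G#-B.
That puts E below G#.
E up to G# spans 3 letter names and 4 semitones — a major third.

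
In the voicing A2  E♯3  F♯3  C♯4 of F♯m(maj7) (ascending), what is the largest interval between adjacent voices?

A5

Adjacent intervals: A2→E♯3 = augmented fifth; E♯3→F♯3 = minor second; F♯3→C♯4 = perfect fifth.
The largest is A2 to E♯3, an augmented fifth (8 semitones).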